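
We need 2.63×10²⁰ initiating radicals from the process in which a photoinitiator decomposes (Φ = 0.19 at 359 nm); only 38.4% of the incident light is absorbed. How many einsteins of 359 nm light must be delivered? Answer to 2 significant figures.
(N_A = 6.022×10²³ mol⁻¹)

0.0060 einstein

Product: 2.63×10²⁰ / 6.022×10²³ = 4.367×10⁻⁴ mol.
Photons that must be absorbed: 4.367×10⁻⁴ / 0.19 = 0.002298 mol.
Incident photons needed: 0.002298 / 0.384 = 0.005984 mol.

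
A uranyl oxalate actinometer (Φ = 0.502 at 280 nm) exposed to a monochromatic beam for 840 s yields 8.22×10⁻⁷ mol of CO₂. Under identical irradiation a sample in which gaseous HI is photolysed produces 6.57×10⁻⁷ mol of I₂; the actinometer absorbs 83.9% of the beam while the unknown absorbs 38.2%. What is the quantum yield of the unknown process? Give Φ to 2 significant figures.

Photons absorbed by the actinometer: 8.22×10⁻⁷ / 0.502 = 1.637×10⁻⁶ mol.
Incident flux: 1.637×10⁻⁶ / 0.839 = 1.951×10⁻⁶ einstein.
Absorbed by unknown: 0.382 × 1.951×10⁻⁶ = 7.453×10⁻⁷ mol.
Φ(unknown) = 6.57×10⁻⁷ / 7.453×10⁻⁷ = 0.88.

Φ = 0.88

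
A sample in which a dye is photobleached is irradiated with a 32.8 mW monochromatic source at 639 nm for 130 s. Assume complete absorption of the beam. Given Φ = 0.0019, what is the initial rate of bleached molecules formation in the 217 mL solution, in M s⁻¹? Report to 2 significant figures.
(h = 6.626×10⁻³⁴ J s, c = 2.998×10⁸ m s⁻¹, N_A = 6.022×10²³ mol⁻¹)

Photon energy at 639 nm: hc/λ = (6.626×10⁻³⁴)(2.998×10⁸)/(639×10⁻⁹) = 3.109×10⁻¹⁹ J.
Energy delivered: (32.8 mW)(130 s) = 4.264 J.
Photons incident: 4.264 / 3.109×10⁻¹⁹ = 1.372×10¹⁹, i.e. 1.372×10¹⁹/6.022×10²³ = 2.278×10⁻⁵ mol.
Product formed: 0.0019 × 2.278×10⁻⁵ = 4.328×10⁻⁸ mol.
Rate: 4.328×10⁻⁸ mol / (130 s × 0.217 L) = 1.5×10⁻⁹ M s⁻¹.

1.5×10⁻⁹ M s⁻¹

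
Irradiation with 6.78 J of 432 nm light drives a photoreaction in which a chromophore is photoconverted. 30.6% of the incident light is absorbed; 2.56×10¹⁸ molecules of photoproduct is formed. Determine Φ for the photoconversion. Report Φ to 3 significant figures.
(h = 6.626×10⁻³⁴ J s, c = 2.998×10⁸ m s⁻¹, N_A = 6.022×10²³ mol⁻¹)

Product: 2.56×10¹⁸ / 6.022×10²³ = 4.251×10⁻⁶ mol.
Photon energy at 432 nm: hc/λ = (6.626×10⁻³⁴)(2.998×10⁸)/(432×10⁻⁹) = 4.598×10⁻¹⁹ J.
Photons incident: 6.78 / 4.598×10⁻¹⁹ = 1.475×10¹⁹, i.e. 1.475×10¹⁹/6.022×10²³ = 2.449×10⁻⁵ mol.
Photons absorbed: 0.306 × 2.449×10⁻⁵ = 7.494×10⁻⁶ mol.
Φ = 4.251×10⁻⁶ mol / 7.494×10⁻⁶ mol photons = 0.567.

Φ = 0.567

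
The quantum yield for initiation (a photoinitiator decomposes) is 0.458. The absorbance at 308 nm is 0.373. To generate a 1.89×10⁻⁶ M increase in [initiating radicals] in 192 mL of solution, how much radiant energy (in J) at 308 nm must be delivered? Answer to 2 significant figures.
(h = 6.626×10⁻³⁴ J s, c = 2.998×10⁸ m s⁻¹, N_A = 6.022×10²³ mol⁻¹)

0.53 J

Product: (1.89×10⁻⁶ M)(0.192 L) = 3.629×10⁻⁷ mol.
Photons that must be absorbed: 3.629×10⁻⁷ / 0.458 = 7.924×10⁻⁷ mol.
Fraction absorbed: 1 − 10^(−0.373) = 0.5764.
Incident photons needed: 7.924×10⁻⁷ / 0.5764 = 1.375×10⁻⁶ mol.
Photon energy: hc/λ = 6.450×10⁻¹⁹ J; per mole, 3.884×10⁵ J mol⁻¹.
Energy required: 1.375×10⁻⁶ × 3.884×10⁵ = 0.53 J.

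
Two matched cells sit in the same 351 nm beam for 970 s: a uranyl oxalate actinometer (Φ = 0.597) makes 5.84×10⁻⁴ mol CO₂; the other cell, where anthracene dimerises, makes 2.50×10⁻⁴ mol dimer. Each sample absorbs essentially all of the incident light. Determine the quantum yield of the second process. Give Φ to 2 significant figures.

Φ = 0.26

Photons absorbed by the actinometer: 5.84×10⁻⁴ / 0.597 = 9.782×10⁻⁴ mol.
Φ(unknown) = 2.50×10⁻⁴ / 9.782×10⁻⁴ = 0.26.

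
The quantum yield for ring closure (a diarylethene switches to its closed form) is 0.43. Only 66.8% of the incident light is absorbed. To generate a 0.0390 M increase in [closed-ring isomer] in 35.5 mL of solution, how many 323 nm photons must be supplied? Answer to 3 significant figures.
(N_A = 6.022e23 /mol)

2.90e21 photons

Product: (0.0390 M)(0.0355 L) = 0.001384 mol.
Photons that must be absorbed: 0.001384 / 0.43 = 0.003219 mol.
Incident photons needed: 0.003219 / 0.668 = 0.004819 mol.
Photon count: 0.004819 × 6.022e23 = 2.90e21.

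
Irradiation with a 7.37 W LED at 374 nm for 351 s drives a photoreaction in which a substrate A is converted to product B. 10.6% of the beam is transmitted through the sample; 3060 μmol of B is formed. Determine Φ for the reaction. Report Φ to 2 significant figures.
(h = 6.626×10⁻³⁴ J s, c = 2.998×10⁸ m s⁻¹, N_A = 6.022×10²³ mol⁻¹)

Product: 3060 μmol = 0.00306 mol.
Photon energy at 374 nm: hc/λ = (6.626×10⁻³⁴)(2.998×10⁸)/(374×10⁻⁹) = 5.311×10⁻¹⁹ J.
Energy delivered: (7.37 W)(351 s) = 2587 J.
Photons incident: 2587 / 5.311×10⁻¹⁹ = 4.871×10²¹, i.e. 4.871×10²¹/6.022×10²³ = 0.008089 mol.
Fraction absorbed: 1 − 10.6/100 = 0.8940.
Photons absorbed: 0.8940 × 0.008089 = 0.007232 mol.
Φ = 0.00306 mol / 0.007232 mol photons = 0.42.

Φ = 0.42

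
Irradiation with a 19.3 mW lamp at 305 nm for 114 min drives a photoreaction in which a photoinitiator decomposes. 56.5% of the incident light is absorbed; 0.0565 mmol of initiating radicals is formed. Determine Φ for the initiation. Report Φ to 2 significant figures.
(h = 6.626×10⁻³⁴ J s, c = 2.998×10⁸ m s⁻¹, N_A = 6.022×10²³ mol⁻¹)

Φ = 0.30

Product: 0.0565 mmol = 5.65×10⁻⁵ mol.
Photon energy at 305 nm: hc/λ = (6.626×10⁻³⁴)(2.998×10⁸)/(305×10⁻⁹) = 6.513×10⁻¹⁹ J.
Energy delivered: (19.3 mW)(6840 s) = 132.0 J.
Photons incident: 132.0 / 6.513×10⁻¹⁹ = 2.027×10²⁰, i.e. 2.027×10²⁰/6.022×10²³ = 3.366×10⁻⁴ mol.
Photons absorbed: 0.565 × 3.366×10⁻⁴ = 1.902×10⁻⁴ mol.
Φ = 5.65×10⁻⁵ mol / 1.902×10⁻⁴ mol photons = 0.30.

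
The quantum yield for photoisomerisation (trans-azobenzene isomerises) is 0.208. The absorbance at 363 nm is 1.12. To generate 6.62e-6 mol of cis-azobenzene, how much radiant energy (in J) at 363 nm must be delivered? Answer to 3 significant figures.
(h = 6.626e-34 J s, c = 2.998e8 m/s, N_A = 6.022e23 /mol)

11.3 J

Photons that must be absorbed: 6.62e-6 / 0.208 = 3.183e-5 mol.
Fraction absorbed: 1 − 10^(−1.12) = 0.9241.
Incident photons needed: 3.183e-5 / 0.9241 = 3.444e-5 mol.
Photon energy: hc/λ = 5.472e-19 J; per mole, 3.295e5 J mol⁻¹.
Energy required: 3.444e-5 × 3.295e5 = 11.3 J.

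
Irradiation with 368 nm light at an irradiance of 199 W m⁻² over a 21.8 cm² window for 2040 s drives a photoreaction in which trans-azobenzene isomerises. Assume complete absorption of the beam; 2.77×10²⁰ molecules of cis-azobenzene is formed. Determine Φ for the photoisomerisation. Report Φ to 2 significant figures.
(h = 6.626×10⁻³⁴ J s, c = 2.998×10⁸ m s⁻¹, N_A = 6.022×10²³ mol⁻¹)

Φ = 0.17

Product: 2.77×10²⁰ / 6.022×10²³ = 4.600×10⁻⁴ mol.
Photon energy at 368 nm: hc/λ = (6.626×10⁻³⁴)(2.998×10⁸)/(368×10⁻⁹) = 5.398×10⁻¹⁹ J.
Energy delivered: (199 W m⁻²)(21.8×10⁻⁴ m²)(2040 s) = 885.0 J.
Photons incident: 885.0 / 5.398×10⁻¹⁹ = 1.639×10²¹, i.e. 1.639×10²¹/6.022×10²³ = 0.002722 mol.
Φ = 4.600×10⁻⁴ mol / 0.002722 mol photons = 0.17.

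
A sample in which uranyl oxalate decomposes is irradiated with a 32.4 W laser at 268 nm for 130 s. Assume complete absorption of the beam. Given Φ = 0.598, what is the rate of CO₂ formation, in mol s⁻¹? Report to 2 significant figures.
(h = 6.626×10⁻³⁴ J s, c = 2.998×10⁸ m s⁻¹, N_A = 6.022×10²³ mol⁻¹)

4.3×10⁻⁵ mol s⁻¹

Photon energy at 268 nm: hc/λ = (6.626×10⁻³⁴)(2.998×10⁸)/(268×10⁻⁹) = 7.412×10⁻¹⁹ J.
Energy delivered: (32.4 W)(130 s) = 4212 J.
Photons incident: 4212 / 7.412×10⁻¹⁹ = 5.683×10²¹, i.e. 5.683×10²¹/6.022×10²³ = 0.009437 mol.
Product formed: 0.598 × 0.009437 = 0.005643 mol.
Rate: 0.005643 / 130 s = 4.3×10⁻⁵ mol s⁻¹.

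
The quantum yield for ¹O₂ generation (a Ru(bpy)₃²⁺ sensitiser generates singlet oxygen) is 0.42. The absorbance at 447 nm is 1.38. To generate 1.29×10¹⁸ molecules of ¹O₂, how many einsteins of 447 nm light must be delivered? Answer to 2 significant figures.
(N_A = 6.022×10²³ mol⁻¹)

5.3×10⁻⁶ einstein

Product: 1.29×10¹⁸ / 6.022×10²³ = 2.142×10⁻⁶ mol.
Photons that must be absorbed: 2.142×10⁻⁶ / 0.42 = 5.100×10⁻⁶ mol.
Fraction absorbed: 1 − 10^(−1.38) = 0.9583.
Incident photons needed: 5.100×10⁻⁶ / 0.9583 = 5.322×10⁻⁶ mol.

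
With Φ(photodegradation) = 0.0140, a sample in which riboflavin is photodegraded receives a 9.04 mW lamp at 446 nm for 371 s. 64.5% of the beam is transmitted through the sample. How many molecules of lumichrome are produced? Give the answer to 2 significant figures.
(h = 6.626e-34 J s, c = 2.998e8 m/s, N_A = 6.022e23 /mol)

Photon energy at 446 nm: hc/λ = (6.626e-34)(2.998e8)/(446e-9) = 4.454e-19 J.
Energy delivered: (9.04 mW)(371 s) = 3.354 J.
Photons incident: 3.354 / 4.454e-19 = 7.530e18, i.e. 7.530e18/6.022e23 = 1.250e-5 mol.
Fraction absorbed: 1 − 64.5/100 = 0.3550.
Photons absorbed: 0.3550 × 1.250e-5 = 4.438e-6 mol.
Product: Φ × n_abs = 0.0140 × 4.438e-6 = 6.213e-8 mol.
As a count: 6.213e-8 × 6.022e23 = 3.7e16.

3.7e16 molecules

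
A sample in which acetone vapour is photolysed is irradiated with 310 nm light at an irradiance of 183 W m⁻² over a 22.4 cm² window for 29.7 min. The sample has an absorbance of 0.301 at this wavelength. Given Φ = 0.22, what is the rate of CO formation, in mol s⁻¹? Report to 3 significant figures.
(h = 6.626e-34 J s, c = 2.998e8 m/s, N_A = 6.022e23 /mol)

1.17e-7 mol s⁻¹

Photon energy at 310 nm: hc/λ = (6.626e-34)(2.998e8)/(310e-9) = 6.408e-19 J.
Energy delivered: (183 W m⁻²)(22.4e-4 m²)(1782 s) = 730.5 J.
Photons incident: 730.5 / 6.408e-19 = 1.140e21, i.e. 1.140e21/6.022e23 = 0.001893 mol.
Fraction absorbed: 1 − 10^(−0.301) = 0.5000.
Photons absorbed: 0.5000 × 0.001893 = 9.465e-4 mol.
Product formed: 0.22 × 9.465e-4 = 2.082e-4 mol.
Rate: 2.082e-4 / 1782 s = 1.17e-7 mol s⁻¹.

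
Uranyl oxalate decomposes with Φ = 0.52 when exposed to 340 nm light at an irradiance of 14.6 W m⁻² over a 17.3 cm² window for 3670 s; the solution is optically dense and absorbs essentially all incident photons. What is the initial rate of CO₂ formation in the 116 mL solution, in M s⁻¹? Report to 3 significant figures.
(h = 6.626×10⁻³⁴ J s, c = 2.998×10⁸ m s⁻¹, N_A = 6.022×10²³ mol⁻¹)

Photon energy at 340 nm: hc/λ = (6.626×10⁻³⁴)(2.998×10⁸)/(340×10⁻⁹) = 5.843×10⁻¹⁹ J.
Energy delivered: (14.6 W m⁻²)(17.3×10⁻⁴ m²)(3670 s) = 92.70 J.
Photons incident: 92.70 / 5.843×10⁻¹⁹ = 1.587×10²⁰, i.e. 1.587×10²⁰/6.022×10²³ = 2.635×10⁻⁴ mol.
Product formed: 0.52 × 2.635×10⁻⁴ = 1.370×10⁻⁴ mol.
Rate: 1.370×10⁻⁴ mol / (3670 s × 0.116 L) = 3.22×10⁻⁷ M s⁻¹.

3.22×10⁻⁷ M s⁻¹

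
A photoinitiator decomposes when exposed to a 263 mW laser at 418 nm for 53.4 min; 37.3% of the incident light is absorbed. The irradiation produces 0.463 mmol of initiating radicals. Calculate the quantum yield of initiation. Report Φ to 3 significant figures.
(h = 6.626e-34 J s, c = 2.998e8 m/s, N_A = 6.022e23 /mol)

Product: 0.463 mmol = 4.63e-4 mol.
Photon energy at 418 nm: hc/λ = (6.626e-34)(2.998e8)/(418e-9) = 4.752e-19 J.
Energy delivered: (263 mW)(3204 s) = 842.7 J.
Photons incident: 842.7 / 4.752e-19 = 1.773e21, i.e. 1.773e21/6.022e23 = 0.002944 mol.
Photons absorbed: 0.373 × 0.002944 = 0.001098 mol.
Φ = 4.63e-4 mol / 0.001098 mol photons = 0.422.

Φ = 0.422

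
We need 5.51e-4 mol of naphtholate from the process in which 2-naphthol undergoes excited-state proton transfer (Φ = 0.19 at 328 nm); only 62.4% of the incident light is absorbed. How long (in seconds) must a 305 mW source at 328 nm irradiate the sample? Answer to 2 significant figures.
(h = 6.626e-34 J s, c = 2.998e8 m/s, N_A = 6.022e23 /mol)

t ≈ 5600 s

Photons that must be absorbed: 5.51e-4 / 0.19 = 0.002900 mol.
Incident photons needed: 0.002900 / 0.624 = 0.004647 mol.
Photon energy: hc/λ = 6.056e-19 J; per mole, 3.647e5 J mol⁻¹.
Energy required: 0.004647 × 3.647e5 = 1695 J.
Time: 1695 J / 0.305 W = 5600 s.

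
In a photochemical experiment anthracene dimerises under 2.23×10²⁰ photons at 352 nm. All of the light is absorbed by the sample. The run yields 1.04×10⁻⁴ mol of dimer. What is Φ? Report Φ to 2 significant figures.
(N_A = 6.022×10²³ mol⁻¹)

Moles of photons: 2.23×10²⁰ / 6.022×10²³ = 3.703×10⁻⁴ mol.
Φ = 1.04×10⁻⁴ mol / 3.703×10⁻⁴ mol photons = 0.28.

Φ = 0.28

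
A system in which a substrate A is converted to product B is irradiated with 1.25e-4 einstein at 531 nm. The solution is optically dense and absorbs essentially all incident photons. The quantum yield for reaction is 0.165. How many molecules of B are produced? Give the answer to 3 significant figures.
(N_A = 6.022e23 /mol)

Product: Φ × n_abs = 0.165 × 1.25e-4 = 2.063e-5 mol.
As a count: 2.063e-5 × 6.022e23 = 1.24e19.

1.24e19 molecules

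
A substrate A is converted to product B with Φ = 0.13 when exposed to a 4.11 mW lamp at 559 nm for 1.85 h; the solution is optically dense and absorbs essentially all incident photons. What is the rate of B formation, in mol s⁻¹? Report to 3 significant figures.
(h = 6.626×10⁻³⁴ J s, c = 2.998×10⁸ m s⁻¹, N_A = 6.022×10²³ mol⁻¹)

Photon energy at 559 nm: hc/λ = (6.626×10⁻³⁴)(2.998×10⁸)/(559×10⁻⁹) = 3.554×10⁻¹⁹ J.
Energy delivered: (4.11 mW)(6660 s) = 27.37 J.
Photons incident: 27.37 / 3.554×10⁻¹⁹ = 7.701×10¹⁹, i.e. 7.701×10¹⁹/6.022×10²³ = 1.279×10⁻⁴ mol.
Product formed: 0.13 × 1.279×10⁻⁴ = 1.663×10⁻⁵ mol.
Rate: 1.663×10⁻⁵ / 6660 s = 2.50×10⁻⁹ mol s⁻¹.

2.50×10⁻⁹ mol s⁻¹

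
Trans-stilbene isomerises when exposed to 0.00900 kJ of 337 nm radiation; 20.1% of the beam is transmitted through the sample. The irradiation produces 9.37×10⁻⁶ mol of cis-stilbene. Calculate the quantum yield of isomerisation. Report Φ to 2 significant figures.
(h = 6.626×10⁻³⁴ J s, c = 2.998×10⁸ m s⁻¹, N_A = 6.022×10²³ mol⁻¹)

Photon energy at 337 nm: hc/λ = (6.626×10⁻³⁴)(2.998×10⁸)/(337×10⁻⁹) = 5.895×10⁻¹⁹ J.
Incident energy: 0.00900 kJ = 9.00 J.
Photons incident: 9.00 / 5.895×10⁻¹⁹ = 1.527×10¹⁹, i.e. 1.527×10¹⁹/6.022×10²³ = 2.536×10⁻⁵ mol.
Fraction absorbed: 1 − 20.1/100 = 0.7990.
Photons absorbed: 0.7990 × 2.536×10⁻⁵ = 2.026×10⁻⁵ mol.
Φ = 9.37×10⁻⁶ mol / 2.026×10⁻⁵ mol photons = 0.46.

Φ = 0.46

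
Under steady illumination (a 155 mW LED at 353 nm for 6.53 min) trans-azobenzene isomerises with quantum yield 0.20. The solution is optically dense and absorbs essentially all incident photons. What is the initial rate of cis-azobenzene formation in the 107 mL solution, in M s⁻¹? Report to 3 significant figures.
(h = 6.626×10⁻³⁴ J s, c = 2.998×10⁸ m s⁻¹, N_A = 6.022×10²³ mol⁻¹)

8.55×10⁻⁷ M s⁻¹

Photon energy at 353 nm: hc/λ = (6.626×10⁻³⁴)(2.998×10⁸)/(353×10⁻⁹) = 5.627×10⁻¹⁹ J.
Energy delivered: (155 mW)(391.8 s) = 60.73 J.
Photons incident: 60.73 / 5.627×10⁻¹⁹ = 1.079×10²⁰, i.e. 1.079×10²⁰/6.022×10²³ = 1.792×10⁻⁴ mol.
Product formed: 0.20 × 1.792×10⁻⁴ = 3.584×10⁻⁵ mol.
Rate: 3.584×10⁻⁵ mol / (391.8 s × 0.107 L) = 8.55×10⁻⁷ M s⁻¹.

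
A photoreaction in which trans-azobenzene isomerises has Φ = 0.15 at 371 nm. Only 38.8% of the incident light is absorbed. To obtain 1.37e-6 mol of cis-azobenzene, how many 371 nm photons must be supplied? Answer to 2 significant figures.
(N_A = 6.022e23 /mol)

1.4e19 photons

Photons that must be absorbed: 1.37e-6 / 0.15 = 9.133e-6 mol.
Incident photons needed: 9.133e-6 / 0.388 = 2.354e-5 mol.
Photon count: 2.354e-5 × 6.022e23 = 1.4e19.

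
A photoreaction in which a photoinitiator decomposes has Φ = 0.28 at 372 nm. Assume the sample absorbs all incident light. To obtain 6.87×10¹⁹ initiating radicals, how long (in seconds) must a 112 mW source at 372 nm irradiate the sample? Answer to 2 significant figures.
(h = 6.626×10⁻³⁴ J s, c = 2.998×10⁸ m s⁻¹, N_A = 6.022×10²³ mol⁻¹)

Product: 6.87×10¹⁹ / 6.022×10²³ = 1.141×10⁻⁴ mol.
Photons that must be absorbed: 1.141×10⁻⁴ / 0.28 = 4.075×10⁻⁴ mol.
Photon energy: hc/λ = 5.340×10⁻¹⁹ J; per mole, 3.216×10⁵ J mol⁻¹.
Energy required: 4.075×10⁻⁴ × 3.216×10⁵ = 131.1 J.
Time: 131.1 J / 0.112 W = 1200 s.

t ≈ 1200 s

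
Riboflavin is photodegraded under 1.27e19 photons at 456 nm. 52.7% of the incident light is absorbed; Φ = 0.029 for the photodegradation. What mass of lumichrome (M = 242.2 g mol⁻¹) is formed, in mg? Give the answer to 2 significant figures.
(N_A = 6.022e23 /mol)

Moles of photons: 1.27e19 / 6.022e23 = 2.109e-5 mol.
Photons absorbed: 0.527 × 2.109e-5 = 1.111e-5 mol.
Product: Φ × n_abs = 0.029 × 1.111e-5 = 3.222e-7 mol.
Mass: 3.222e-7 × 242.2 = 7.804e-5 g = 0.078 mg.

0.078 mg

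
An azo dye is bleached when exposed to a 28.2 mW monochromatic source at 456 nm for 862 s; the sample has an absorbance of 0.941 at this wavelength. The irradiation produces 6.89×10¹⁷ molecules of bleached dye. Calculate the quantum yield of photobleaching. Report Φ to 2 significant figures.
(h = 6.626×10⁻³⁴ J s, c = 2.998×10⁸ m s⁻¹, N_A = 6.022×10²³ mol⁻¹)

Φ = 0.014

Product: 6.89×10¹⁷ / 6.022×10²³ = 1.144×10⁻⁶ mol.
Photon energy at 456 nm: hc/λ = (6.626×10⁻³⁴)(2.998×10⁸)/(456×10⁻⁹) = 4.356×10⁻¹⁹ J.
Energy delivered: (28.2 mW)(862 s) = 24.31 J.
Photons incident: 24.31 / 4.356×10⁻¹⁹ = 5.581×10¹⁹, i.e. 5.581×10¹⁹/6.022×10²³ = 9.268×10⁻⁵ mol.
Fraction absorbed: 1 − 10^(−0.941) = 0.8854.
Photons absorbed: 0.8854 × 9.268×10⁻⁵ = 8.206×10⁻⁵ mol.
Φ = 1.144×10⁻⁶ mol / 8.206×10⁻⁵ mol photons = 0.014.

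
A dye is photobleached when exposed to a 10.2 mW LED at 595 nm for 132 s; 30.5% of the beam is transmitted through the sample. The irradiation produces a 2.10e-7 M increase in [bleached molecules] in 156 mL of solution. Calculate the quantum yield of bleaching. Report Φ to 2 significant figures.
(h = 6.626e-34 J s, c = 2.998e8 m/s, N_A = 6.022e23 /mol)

Product: (2.10e-7 M)(0.156 L) = 3.276e-8 mol.
Photon energy at 595 nm: hc/λ = (6.626e-34)(2.998e8)/(595e-9) = 3.339e-19 J.
Energy delivered: (10.2 mW)(132 s) = 1.346 J.
Photons incident: 1.346 / 3.339e-19 = 4.031e18, i.e. 4.031e18/6.022e23 = 6.694e-6 mol.
Fraction absorbed: 1 − 30.5/100 = 0.6950.
Photons absorbed: 0.6950 × 6.694e-6 = 4.652e-6 mol.
Φ = 3.276e-8 mol / 4.652e-6 mol photons = 0.0070.

Φ = 0.0070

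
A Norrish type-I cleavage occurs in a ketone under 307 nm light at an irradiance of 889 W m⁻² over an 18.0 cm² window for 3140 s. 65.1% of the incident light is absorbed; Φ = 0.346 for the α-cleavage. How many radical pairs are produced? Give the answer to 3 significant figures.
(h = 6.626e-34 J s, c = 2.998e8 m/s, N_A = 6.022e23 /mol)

Photon energy at 307 nm: hc/λ = (6.626e-34)(2.998e8)/(307e-9) = 6.471e-19 J.
Energy delivered: (889 W m⁻²)(18.0e-4 m²)(3140 s) = 5025 J.
Photons incident: 5025 / 6.471e-19 = 7.765e21, i.e. 7.765e21/6.022e23 = 0.01289 mol.
Photons absorbed: 0.651 × 0.01289 = 0.008391 mol.
Product: Φ × n_abs = 0.346 × 0.008391 = 0.002903 mol.
As a count: 0.002903 × 6.022e23 = 1.75e21.

1.75e21 radical pairs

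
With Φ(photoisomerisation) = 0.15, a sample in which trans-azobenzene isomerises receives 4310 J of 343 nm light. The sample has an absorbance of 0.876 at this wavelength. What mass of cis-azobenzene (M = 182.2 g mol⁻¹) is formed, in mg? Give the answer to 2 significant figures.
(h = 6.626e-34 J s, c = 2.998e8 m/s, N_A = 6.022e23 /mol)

Photon energy at 343 nm: hc/λ = (6.626e-34)(2.998e8)/(343e-9) = 5.791e-19 J.
Photons incident: 4310 / 5.791e-19 = 7.443e21, i.e. 7.443e21/6.022e23 = 0.01236 mol.
Fraction absorbed: 1 − 10^(−0.876) = 0.8670.
Photons absorbed: 0.8670 × 0.01236 = 0.01072 mol.
Product: Φ × n_abs = 0.15 × 0.01072 = 0.001608 mol.
Mass: 0.001608 × 182.2 = 0.2930 g = 290 mg.

290 mg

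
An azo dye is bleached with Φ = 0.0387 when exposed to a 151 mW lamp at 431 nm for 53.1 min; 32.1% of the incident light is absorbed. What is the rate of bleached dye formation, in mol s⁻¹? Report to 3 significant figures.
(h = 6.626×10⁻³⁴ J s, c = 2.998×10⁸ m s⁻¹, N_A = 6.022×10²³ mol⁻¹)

6.76×10⁻⁹ mol s⁻¹

Photon energy at 431 nm: hc/λ = (6.626×10⁻³⁴)(2.998×10⁸)/(431×10⁻⁹) = 4.609×10⁻¹⁹ J.
Energy delivered: (151 mW)(3186 s) = 481.1 J.
Photons incident: 481.1 / 4.609×10⁻¹⁹ = 1.044×10²¹, i.e. 1.044×10²¹/6.022×10²³ = 0.001734 mol.
Photons absorbed: 0.321 × 0.001734 = 5.566×10⁻⁴ mol.
Product formed: 0.0387 × 5.566×10⁻⁴ = 2.154×10⁻⁵ mol.
Rate: 2.154×10⁻⁵ / 3186 s = 6.76×10⁻⁹ mol s⁻¹.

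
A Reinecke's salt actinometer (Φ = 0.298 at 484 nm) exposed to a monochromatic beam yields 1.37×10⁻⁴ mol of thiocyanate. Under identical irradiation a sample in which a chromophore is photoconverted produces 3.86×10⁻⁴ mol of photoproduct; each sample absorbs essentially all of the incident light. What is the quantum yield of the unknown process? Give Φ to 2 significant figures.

Φ = 0.84

Photons absorbed by the actinometer: 1.37×10⁻⁴ / 0.298 = 4.597×10⁻⁴ mol.
Φ(unknown) = 3.86×10⁻⁴ / 4.597×10⁻⁴ = 0.84.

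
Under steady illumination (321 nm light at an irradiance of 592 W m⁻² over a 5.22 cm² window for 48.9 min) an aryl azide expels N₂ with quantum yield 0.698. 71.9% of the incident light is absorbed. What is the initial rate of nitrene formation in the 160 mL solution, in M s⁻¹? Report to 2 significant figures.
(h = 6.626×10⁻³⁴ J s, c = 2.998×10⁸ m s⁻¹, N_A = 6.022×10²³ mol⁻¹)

Photon energy at 321 nm: hc/λ = (6.626×10⁻³⁴)(2.998×10⁸)/(321×10⁻⁹) = 6.188×10⁻¹⁹ J.
Energy delivered: (592 W m⁻²)(5.22×10⁻⁴ m²)(2934 s) = 906.7 J.
Photons incident: 906.7 / 6.188×10⁻¹⁹ = 1.465×10²¹, i.e. 1.465×10²¹/6.022×10²³ = 0.002433 mol.
Photons absorbed: 0.719 × 0.002433 = 0.001749 mol.
Product formed: 0.698 × 0.001749 = 0.001221 mol.
Rate: 0.001221 mol / (2934 s × 0.16 L) = 2.6×10⁻⁶ M s⁻¹.

2.6×10⁻⁶ M s⁻¹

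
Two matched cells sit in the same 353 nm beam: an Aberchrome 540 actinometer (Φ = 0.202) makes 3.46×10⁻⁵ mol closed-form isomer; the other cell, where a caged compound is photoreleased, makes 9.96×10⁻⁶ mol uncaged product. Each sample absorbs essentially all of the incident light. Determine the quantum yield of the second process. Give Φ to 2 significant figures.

Photons absorbed by the actinometer: 3.46×10⁻⁵ / 0.202 = 1.713×10⁻⁴ mol.
Φ(unknown) = 9.96×10⁻⁶ / 1.713×10⁻⁴ = 0.058.

Φ = 0.058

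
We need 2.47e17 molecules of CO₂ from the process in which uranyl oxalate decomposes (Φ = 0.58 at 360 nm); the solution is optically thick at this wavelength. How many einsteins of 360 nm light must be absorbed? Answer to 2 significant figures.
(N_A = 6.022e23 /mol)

7.1e-7 einstein

Product: 2.47e17 / 6.022e23 = 4.102e-7 mol.
Photons that must be absorbed: 4.102e-7 / 0.58 = 7.072e-7 mol.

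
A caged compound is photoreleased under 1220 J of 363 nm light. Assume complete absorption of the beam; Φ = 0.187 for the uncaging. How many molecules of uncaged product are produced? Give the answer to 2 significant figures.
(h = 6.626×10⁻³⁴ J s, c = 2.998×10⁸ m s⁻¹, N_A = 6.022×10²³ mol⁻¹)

4.2×10²⁰ molecules

Photon energy at 363 nm: hc/λ = (6.626×10⁻³⁴)(2.998×10⁸)/(363×10⁻⁹) = 5.472×10⁻¹⁹ J.
Photons incident: 1220 / 5.472×10⁻¹⁹ = 2.230×10²¹, i.e. 2.230×10²¹/6.022×10²³ = 0.003703 mol.
Product: Φ × n_abs = 0.187 × 0.003703 = 6.925×10⁻⁴ mol.
As a count: 6.925×10⁻⁴ × 6.022×10²³ = 4.2×10²⁰.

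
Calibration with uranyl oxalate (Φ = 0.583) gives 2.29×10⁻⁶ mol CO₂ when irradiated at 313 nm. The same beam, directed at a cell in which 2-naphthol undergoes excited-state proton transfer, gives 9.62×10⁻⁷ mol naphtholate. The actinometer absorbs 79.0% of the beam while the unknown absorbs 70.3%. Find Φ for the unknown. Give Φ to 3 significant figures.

Photons absorbed by the actinometer: 2.29×10⁻⁶ / 0.583 = 3.928×10⁻⁶ mol.
Incident flux: 3.928×10⁻⁶ / 0.790 = 4.972×10⁻⁶ einstein.
Absorbed by unknown: 0.703 × 4.972×10⁻⁶ = 3.495×10⁻⁶ mol.
Φ(unknown) = 9.62×10⁻⁷ / 3.495×10⁻⁶ = 0.275.

Φ = 0.275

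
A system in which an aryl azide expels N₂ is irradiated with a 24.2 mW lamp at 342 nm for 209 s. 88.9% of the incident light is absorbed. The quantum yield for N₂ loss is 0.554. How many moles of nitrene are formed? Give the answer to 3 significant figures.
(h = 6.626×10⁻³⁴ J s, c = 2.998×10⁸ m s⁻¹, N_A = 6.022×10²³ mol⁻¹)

Photon energy at 342 nm: hc/λ = (6.626×10⁻³⁴)(2.998×10⁸)/(342×10⁻⁹) = 5.808×10⁻¹⁹ J.
Energy delivered: (24.2 mW)(209 s) = 5.058 J.
Photons incident: 5.058 / 5.808×10⁻¹⁹ = 8.709×10¹⁸, i.e. 8.709×10¹⁸/6.022×10²³ = 1.446×10⁻⁵ mol.
Photons absorbed: 0.889 × 1.446×10⁻⁵ = 1.285×10⁻⁵ mol.
Product: Φ × n_abs = 0.554 × 1.285×10⁻⁵ = 7.119×10⁻⁶ mol.

7.12×10⁻⁶ mol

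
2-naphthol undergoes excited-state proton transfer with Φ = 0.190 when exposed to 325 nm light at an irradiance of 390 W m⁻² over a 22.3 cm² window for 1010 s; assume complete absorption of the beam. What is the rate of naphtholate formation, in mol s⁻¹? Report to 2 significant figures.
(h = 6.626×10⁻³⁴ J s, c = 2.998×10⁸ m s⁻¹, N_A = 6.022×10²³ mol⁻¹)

Photon energy at 325 nm: hc/λ = (6.626×10⁻³⁴)(2.998×10⁸)/(325×10⁻⁹) = 6.112×10⁻¹⁹ J.
Energy delivered: (390 W m⁻²)(22.3×10⁻⁴ m²)(1010 s) = 878.4 J.
Photons incident: 878.4 / 6.112×10⁻¹⁹ = 1.437×10²¹, i.e. 1.437×10²¹/6.022×10²³ = 0.002386 mol.
Product formed: 0.190 × 0.002386 = 4.533×10⁻⁴ mol.
Rate: 4.533×10⁻⁴ / 1010 s = 4.5×10⁻⁷ mol s⁻¹.

4.5×10⁻⁷ mol s⁻¹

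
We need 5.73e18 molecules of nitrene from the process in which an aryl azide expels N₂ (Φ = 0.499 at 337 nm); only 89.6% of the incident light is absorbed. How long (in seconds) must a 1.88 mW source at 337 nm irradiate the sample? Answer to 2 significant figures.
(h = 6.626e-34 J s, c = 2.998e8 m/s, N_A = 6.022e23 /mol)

Product: 5.73e18 / 6.022e23 = 9.515e-6 mol.
Photons that must be absorbed: 9.515e-6 / 0.499 = 1.907e-5 mol.
Incident photons needed: 1.907e-5 / 0.896 = 2.128e-5 mol.
Photon energy: hc/λ = 5.895e-19 J; per mole, 3.550e5 J mol⁻¹.
Energy required: 2.128e-5 × 3.550e5 = 7.554 J.
Time: 7.554 J / 0.00188 W = 4000 s.

t ≈ 4000 s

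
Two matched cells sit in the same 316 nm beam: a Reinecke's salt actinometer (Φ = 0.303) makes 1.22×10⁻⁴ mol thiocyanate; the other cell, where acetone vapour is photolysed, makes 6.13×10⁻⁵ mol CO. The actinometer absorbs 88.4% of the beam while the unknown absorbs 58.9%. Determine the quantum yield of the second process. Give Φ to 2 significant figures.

Photons absorbed by the actinometer: 1.22×10⁻⁴ / 0.303 = 4.026×10⁻⁴ mol.
Incident flux: 4.026×10⁻⁴ / 0.884 = 4.554×10⁻⁴ einstein.
Absorbed by unknown: 0.589 × 4.554×10⁻⁴ = 2.682×10⁻⁴ mol.
Φ(unknown) = 6.13×10⁻⁵ / 2.682×10⁻⁴ = 0.23.

Φ = 0.23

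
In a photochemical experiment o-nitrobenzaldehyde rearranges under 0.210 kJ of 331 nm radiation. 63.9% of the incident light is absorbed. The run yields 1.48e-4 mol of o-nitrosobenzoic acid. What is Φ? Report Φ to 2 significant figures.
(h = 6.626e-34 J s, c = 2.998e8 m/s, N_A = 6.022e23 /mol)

Φ = 0.40

Photon energy at 331 nm: hc/λ = (6.626e-34)(2.998e8)/(331e-9) = 6.001e-19 J.
Incident energy: 0.210 kJ = 210 J.
Photons incident: 210 / 6.001e-19 = 3.499e20, i.e. 3.499e20/6.022e23 = 5.810e-4 mol.
Photons absorbed: 0.639 × 5.810e-4 = 3.713e-4 mol.
Φ = 1.48e-4 mol / 3.713e-4 mol photons = 0.40.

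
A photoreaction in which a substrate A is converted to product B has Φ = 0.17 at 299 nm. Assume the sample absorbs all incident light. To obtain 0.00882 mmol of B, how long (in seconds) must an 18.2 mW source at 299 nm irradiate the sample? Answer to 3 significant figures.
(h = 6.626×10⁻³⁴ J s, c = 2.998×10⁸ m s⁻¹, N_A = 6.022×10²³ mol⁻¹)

t ≈ 1140 s

Product: 0.00882 mmol = 8.82×10⁻⁶ mol.
Photons that must be absorbed: 8.82×10⁻⁶ / 0.17 = 5.188×10⁻⁵ mol.
Photon energy: hc/λ = 6.644×10⁻¹⁹ J; per mole, 4.001×10⁵ J mol⁻¹.
Energy required: 5.188×10⁻⁵ × 4.001×10⁵ = 20.76 J.
Time: 20.76 J / 0.0182 W = 1140 s.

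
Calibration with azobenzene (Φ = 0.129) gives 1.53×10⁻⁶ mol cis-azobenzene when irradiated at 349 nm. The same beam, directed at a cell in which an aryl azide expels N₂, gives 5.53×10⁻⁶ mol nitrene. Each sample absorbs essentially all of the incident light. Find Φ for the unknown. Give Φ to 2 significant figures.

Φ = 0.47

Photons absorbed by the actinometer: 1.53×10⁻⁶ / 0.129 = 1.186×10⁻⁵ mol.
Φ(unknown) = 5.53×10⁻⁶ / 1.186×10⁻⁵ = 0.47.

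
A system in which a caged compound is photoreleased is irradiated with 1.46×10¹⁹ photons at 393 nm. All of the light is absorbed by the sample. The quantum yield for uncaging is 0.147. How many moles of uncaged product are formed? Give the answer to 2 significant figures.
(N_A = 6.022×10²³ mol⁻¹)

Moles of photons: 1.46×10¹⁹ / 6.022×10²³ = 2.424×10⁻⁵ mol.
Product: Φ × n_abs = 0.147 × 2.424×10⁻⁵ = 3.563×10⁻⁶ mol.

3.6×10⁻⁶ mol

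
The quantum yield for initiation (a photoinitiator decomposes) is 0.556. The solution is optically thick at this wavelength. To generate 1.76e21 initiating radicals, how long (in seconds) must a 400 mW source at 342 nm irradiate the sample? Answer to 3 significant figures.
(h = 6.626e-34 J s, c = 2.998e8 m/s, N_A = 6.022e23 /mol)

Product: 1.76e21 / 6.022e23 = 0.002923 mol.
Photons that must be absorbed: 0.002923 / 0.556 = 0.005257 mol.
Photon energy: hc/λ = 5.808e-19 J; per mole, 3.498e5 J mol⁻¹.
Energy required: 0.005257 × 3.498e5 = 1839 J.
Time: 1839 J / 0.4 W = 4600 s.

t ≈ 4600 s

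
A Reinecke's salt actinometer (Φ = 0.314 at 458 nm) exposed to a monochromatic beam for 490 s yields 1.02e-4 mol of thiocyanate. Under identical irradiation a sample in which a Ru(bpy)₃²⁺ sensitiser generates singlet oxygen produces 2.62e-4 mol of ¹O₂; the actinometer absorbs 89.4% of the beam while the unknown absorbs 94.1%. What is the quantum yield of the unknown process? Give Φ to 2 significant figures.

Φ = 0.77

Photons absorbed by the actinometer: 1.02e-4 / 0.314 = 3.248e-4 mol.
Incident flux: 3.248e-4 / 0.894 = 3.633e-4 einstein.
Absorbed by unknown: 0.941 × 3.633e-4 = 3.419e-4 mol.
Φ(unknown) = 2.62e-4 / 3.419e-4 = 0.77.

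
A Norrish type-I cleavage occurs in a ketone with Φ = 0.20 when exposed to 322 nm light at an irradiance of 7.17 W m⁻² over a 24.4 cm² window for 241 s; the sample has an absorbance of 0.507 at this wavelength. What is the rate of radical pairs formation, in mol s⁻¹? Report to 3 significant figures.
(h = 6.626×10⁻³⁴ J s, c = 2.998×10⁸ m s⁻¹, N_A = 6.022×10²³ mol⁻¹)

Photon energy at 322 nm: hc/λ = (6.626×10⁻³⁴)(2.998×10⁸)/(322×10⁻⁹) = 6.169×10⁻¹⁹ J.
Energy delivered: (7.17 W m⁻²)(24.4×10⁻⁴ m²)(241 s) = 4.216 J.
Photons incident: 4.216 / 6.169×10⁻¹⁹ = 6.834×10¹⁸, i.e. 6.834×10¹⁸/6.022×10²³ = 1.135×10⁻⁵ mol.
Fraction absorbed: 1 − 10^(−0.507) = 0.6888.
Photons absorbed: 0.6888 × 1.135×10⁻⁵ = 7.818×10⁻⁶ mol.
Product formed: 0.20 × 7.818×10⁻⁶ = 1.564×10⁻⁶ mol.
Rate: 1.564×10⁻⁶ / 241 s = 6.49×10⁻⁹ mol s⁻¹.

6.49×10⁻⁹ mol s⁻¹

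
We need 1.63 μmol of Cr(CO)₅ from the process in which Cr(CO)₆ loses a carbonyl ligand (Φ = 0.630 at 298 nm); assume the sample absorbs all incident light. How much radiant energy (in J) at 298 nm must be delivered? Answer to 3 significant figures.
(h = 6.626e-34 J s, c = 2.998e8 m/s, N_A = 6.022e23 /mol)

Product: 1.63 μmol = 1.63e-6 mol.
Photons that must be absorbed: 1.63e-6 / 0.630 = 2.587e-6 mol.
Photon energy: hc/λ = 6.666e-19 J; per mole, 4.014e5 J mol⁻¹.
Energy required: 2.587e-6 × 4.014e5 = 1.04 J.

1.04 J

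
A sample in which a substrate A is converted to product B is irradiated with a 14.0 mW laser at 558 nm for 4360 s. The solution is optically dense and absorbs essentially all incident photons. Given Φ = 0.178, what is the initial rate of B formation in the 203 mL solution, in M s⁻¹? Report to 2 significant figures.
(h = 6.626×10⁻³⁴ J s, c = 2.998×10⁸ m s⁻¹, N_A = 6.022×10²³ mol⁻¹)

Photon energy at 558 nm: hc/λ = (6.626×10⁻³⁴)(2.998×10⁸)/(558×10⁻⁹) = 3.560×10⁻¹⁹ J.
Energy delivered: (14.0 mW)(4360 s) = 61.04 J.
Photons incident: 61.04 / 3.560×10⁻¹⁹ = 1.715×10²⁰, i.e. 1.715×10²⁰/6.022×10²³ = 2.848×10⁻⁴ mol.
Product formed: 0.178 × 2.848×10⁻⁴ = 5.069×10⁻⁵ mol.
Rate: 5.069×10⁻⁵ mol / (4360 s × 0.203 L) = 5.7×10⁻⁸ M s⁻¹.

5.7×10⁻⁸ M s⁻¹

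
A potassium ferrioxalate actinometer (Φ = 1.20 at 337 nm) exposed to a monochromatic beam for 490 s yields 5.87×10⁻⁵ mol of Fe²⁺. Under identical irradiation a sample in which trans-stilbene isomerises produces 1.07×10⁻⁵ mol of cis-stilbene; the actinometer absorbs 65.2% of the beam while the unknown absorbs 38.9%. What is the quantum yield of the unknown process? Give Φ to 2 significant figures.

Φ = 0.37

Photons absorbed by the actinometer: 5.87×10⁻⁵ / 1.20 = 4.892×10⁻⁵ mol.
Incident flux: 4.892×10⁻⁵ / 0.652 = 7.503×10⁻⁵ einstein.
Absorbed by unknown: 0.389 × 7.503×10⁻⁵ = 2.919×10⁻⁵ mol.
Φ(unknown) = 1.07×10⁻⁵ / 2.919×10⁻⁵ = 0.37.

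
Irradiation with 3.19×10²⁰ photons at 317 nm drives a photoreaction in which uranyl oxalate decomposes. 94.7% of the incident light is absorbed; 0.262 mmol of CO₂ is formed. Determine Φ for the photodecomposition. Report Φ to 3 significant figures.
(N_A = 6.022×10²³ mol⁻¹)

Product: 0.262 mmol = 2.62×10⁻⁴ mol.
Moles of photons: 3.19×10²⁰ / 6.022×10²³ = 5.297×10⁻⁴ mol.
Photons absorbed: 0.947 × 5.297×10⁻⁴ = 5.016×10⁻⁴ mol.
Φ = 2.62×10⁻⁴ mol / 5.016×10⁻⁴ mol photons = 0.522.

Φ = 0.522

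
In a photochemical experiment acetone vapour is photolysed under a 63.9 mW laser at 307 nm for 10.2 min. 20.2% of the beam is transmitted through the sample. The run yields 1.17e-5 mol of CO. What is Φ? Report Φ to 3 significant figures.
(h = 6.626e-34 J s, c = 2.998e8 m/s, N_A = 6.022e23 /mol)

Φ = 0.146

Photon energy at 307 nm: hc/λ = (6.626e-34)(2.998e8)/(307e-9) = 6.471e-19 J.
Energy delivered: (63.9 mW)(612 s) = 39.11 J.
Photons incident: 39.11 / 6.471e-19 = 6.044e19, i.e. 6.044e19/6.022e23 = 1.004e-4 mol.
Fraction absorbed: 1 − 20.2/100 = 0.7980.
Photons absorbed: 0.7980 × 1.004e-4 = 8.012e-5 mol.
Φ = 1.17e-5 mol / 8.012e-5 mol photons = 0.146.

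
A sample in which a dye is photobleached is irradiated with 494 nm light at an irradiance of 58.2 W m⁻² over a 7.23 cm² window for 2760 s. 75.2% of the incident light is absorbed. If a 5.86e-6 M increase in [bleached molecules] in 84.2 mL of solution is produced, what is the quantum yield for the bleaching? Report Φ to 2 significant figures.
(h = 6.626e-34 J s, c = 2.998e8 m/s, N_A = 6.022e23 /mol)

Product: (5.86e-6 M)(0.0842 L) = 4.934e-7 mol.
Photon energy at 494 nm: hc/λ = (6.626e-34)(2.998e8)/(494e-9) = 4.021e-19 J.
Energy delivered: (58.2 W m⁻²)(7.23e-4 m²)(2760 s) = 116.1 J.
Photons incident: 116.1 / 4.021e-19 = 2.887e20, i.e. 2.887e20/6.022e23 = 4.794e-4 mol.
Photons absorbed: 0.752 × 4.794e-4 = 3.605e-4 mol.
Φ = 4.934e-7 mol / 3.605e-4 mol photons = 0.0014.

Φ = 0.0014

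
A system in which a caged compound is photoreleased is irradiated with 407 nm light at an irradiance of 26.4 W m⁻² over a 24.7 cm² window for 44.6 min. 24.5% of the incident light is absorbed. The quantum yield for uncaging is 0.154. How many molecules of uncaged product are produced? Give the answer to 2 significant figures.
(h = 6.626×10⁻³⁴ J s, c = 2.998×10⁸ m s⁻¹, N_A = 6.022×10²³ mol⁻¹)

1.3×10¹⁹ molecules

Photon energy at 407 nm: hc/λ = (6.626×10⁻³⁴)(2.998×10⁸)/(407×10⁻⁹) = 4.881×10⁻¹⁹ J.
Energy delivered: (26.4 W m⁻²)(24.7×10⁻⁴ m²)(2676 s) = 174.5 J.
Photons incident: 174.5 / 4.881×10⁻¹⁹ = 3.575×10²⁰, i.e. 3.575×10²⁰/6.022×10²³ = 5.937×10⁻⁴ mol.
Photons absorbed: 0.245 × 5.937×10⁻⁴ = 1.455×10⁻⁴ mol.
Product: Φ × n_abs = 0.154 × 1.455×10⁻⁴ = 2.241×10⁻⁵ mol.
As a count: 2.241×10⁻⁵ × 6.022×10²³ = 1.3×10¹⁹.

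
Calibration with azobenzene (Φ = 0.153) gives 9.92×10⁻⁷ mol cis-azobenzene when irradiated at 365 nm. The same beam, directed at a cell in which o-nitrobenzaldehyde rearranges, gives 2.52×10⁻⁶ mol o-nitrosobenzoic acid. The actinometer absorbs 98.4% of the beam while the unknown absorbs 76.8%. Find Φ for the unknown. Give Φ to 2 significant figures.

Φ = 0.50

Photons absorbed by the actinometer: 9.92×10⁻⁷ / 0.153 = 6.484×10⁻⁶ mol.
Incident flux: 6.484×10⁻⁶ / 0.984 = 6.589×10⁻⁶ einstein.
Absorbed by unknown: 0.768 × 6.589×10⁻⁶ = 5.060×10⁻⁶ mol.
Φ(unknown) = 2.52×10⁻⁶ / 5.060×10⁻⁶ = 0.50.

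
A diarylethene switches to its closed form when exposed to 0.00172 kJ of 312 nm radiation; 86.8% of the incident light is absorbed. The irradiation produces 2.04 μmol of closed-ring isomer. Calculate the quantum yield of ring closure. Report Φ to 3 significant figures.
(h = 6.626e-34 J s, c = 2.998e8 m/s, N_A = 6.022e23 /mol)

Φ = 0.524

Product: 2.04 μmol = 2.04e-6 mol.
Photon energy at 312 nm: hc/λ = (6.626e-34)(2.998e8)/(312e-9) = 6.367e-19 J.
Incident energy: 0.00172 kJ = 1.72 J.
Photons incident: 1.72 / 6.367e-19 = 2.701e18, i.e. 2.701e18/6.022e23 = 4.485e-6 mol.
Photons absorbed: 0.868 × 4.485e-6 = 3.893e-6 mol.
Φ = 2.04e-6 mol / 3.893e-6 mol photons = 0.524.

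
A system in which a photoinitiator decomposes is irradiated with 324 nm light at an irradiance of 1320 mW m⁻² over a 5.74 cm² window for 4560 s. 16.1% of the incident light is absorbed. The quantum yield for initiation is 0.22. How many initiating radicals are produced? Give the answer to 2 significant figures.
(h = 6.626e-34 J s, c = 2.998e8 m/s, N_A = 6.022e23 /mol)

Photon energy at 324 nm: hc/λ = (6.626e-34)(2.998e8)/(324e-9) = 6.131e-19 J.
Energy delivered: (1320 mW m⁻²)(5.74e-4 m²)(4560 s) = 3.455 J.
Photons incident: 3.455 / 6.131e-19 = 5.635e18, i.e. 5.635e18/6.022e23 = 9.357e-6 mol.
Photons absorbed: 0.161 × 9.357e-6 = 1.506e-6 mol.
Product: Φ × n_abs = 0.22 × 1.506e-6 = 3.313e-7 mol.
As a count: 3.313e-7 × 6.022e23 = 2.0e17.

2.0e17 initiating radicals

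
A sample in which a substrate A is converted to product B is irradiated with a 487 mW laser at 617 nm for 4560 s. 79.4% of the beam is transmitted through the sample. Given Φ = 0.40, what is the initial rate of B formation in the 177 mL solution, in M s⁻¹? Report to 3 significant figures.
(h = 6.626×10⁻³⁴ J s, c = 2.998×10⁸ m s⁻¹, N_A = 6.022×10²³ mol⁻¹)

1.17×10⁻⁶ M s⁻¹

Photon energy at 617 nm: hc/λ = (6.626×10⁻³⁴)(2.998×10⁸)/(617×10⁻⁹) = 3.220×10⁻¹⁹ J.
Energy delivered: (487 mW)(4560 s) = 2221 J.
Photons incident: 2221 / 3.220×10⁻¹⁹ = 6.898×10²¹, i.e. 6.898×10²¹/6.022×10²³ = 0.01145 mol.
Fraction absorbed: 1 − 79.4/100 = 0.2060.
Photons absorbed: 0.2060 × 0.01145 = 0.002359 mol.
Product formed: 0.40 × 0.002359 = 9.436×10⁻⁴ mol.
Rate: 9.436×10⁻⁴ mol / (4560 s × 0.177 L) = 1.17×10⁻⁶ M s⁻¹.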